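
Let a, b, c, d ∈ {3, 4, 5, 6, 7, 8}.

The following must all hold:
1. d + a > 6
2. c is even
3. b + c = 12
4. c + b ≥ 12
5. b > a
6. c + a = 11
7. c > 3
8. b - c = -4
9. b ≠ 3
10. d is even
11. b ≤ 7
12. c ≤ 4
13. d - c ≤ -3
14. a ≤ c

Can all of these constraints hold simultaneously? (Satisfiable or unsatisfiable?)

From constraint 12: c ≤ 4. From constraint 11: b ≤ 7. Hence c + b ≤ 11. But constraint 4 requires c + b ≥ 12, and 12 > 11. Contradiction.

Unsatisfiable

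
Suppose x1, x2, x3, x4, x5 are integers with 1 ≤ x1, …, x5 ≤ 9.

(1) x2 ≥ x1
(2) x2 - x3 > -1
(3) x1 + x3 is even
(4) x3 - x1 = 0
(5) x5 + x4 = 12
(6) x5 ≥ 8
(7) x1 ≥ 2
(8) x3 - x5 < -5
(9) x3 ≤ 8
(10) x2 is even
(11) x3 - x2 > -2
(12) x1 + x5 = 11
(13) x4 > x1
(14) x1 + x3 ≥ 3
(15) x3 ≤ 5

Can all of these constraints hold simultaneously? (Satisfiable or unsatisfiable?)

Satisfiable

Take x1 = 2, x2 = 2, x3 = 2, x4 = 3, x5 = 9. Then constraint 2: x2 - x3 = 0; constraint 4: x3 - x1 = 0; constraint 5: x5 + x4 = 12, and every other listed constraint is also met.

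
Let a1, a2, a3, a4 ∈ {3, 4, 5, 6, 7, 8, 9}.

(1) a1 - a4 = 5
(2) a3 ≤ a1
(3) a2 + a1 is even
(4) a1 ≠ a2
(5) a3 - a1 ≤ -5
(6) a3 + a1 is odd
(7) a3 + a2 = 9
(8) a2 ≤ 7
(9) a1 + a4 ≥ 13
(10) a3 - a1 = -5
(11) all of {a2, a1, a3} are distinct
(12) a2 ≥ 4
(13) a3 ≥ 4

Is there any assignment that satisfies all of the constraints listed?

Satisfiable

The assignment a1 = 9, a2 = 5, a3 = 4, a4 = 4 works:
  constraint 1 holds since a1 - a4 = 5.
  constraint 5 holds since a3 - a1 = -5.
  constraint 7 holds since a3 + a2 = 9.
The rest check out directly.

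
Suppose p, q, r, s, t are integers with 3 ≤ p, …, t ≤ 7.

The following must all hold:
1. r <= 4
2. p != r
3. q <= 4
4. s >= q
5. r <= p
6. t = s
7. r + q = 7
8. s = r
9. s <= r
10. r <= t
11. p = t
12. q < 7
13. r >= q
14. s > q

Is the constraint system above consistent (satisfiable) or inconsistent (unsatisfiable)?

From constraints 6, 8, and 11, p = t = s = r, so p = r. But constraint 2 says p ≠ r. Contradiction.

Unsatisfiable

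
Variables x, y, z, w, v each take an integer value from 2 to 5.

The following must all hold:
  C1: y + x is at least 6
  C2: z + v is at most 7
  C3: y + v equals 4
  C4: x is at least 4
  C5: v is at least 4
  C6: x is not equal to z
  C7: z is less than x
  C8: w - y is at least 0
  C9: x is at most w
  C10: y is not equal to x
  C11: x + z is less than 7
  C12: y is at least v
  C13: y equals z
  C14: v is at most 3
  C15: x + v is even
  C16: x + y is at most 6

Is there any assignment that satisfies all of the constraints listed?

Unsatisfiable

From constraint 4: x ≥ 4. From constraints 5 and 12: y ≥ v ≥ 4. Hence x + y ≥ 8. But constraint 16 requires x + y ≤ 6, and 6 < 8. Contradiction.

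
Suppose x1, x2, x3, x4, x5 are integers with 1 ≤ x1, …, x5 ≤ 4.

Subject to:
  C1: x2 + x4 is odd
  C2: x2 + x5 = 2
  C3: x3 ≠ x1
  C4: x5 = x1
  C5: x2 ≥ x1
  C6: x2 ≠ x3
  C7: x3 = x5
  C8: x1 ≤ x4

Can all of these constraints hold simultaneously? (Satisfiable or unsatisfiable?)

From constraints 4 and 7, x3 = x5 = x1, so x3 = x1. But constraint 3 says x3 ≠ x1. Contradiction.

Unsatisfiable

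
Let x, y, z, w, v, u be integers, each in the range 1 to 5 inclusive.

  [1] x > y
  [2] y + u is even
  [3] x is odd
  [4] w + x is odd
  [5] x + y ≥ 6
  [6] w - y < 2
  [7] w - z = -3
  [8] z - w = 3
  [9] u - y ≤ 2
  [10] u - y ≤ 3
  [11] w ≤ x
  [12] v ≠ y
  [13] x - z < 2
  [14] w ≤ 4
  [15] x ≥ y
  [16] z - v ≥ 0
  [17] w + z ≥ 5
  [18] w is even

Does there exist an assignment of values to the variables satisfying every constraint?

Satisfiable

Try x = 5, y = 1, z = 5, w = 2, v = 5, u = 1.
Check constraint 5: x + y = 6; constraint 6: w - y = 1. The remaining constraints are straightforward to verify.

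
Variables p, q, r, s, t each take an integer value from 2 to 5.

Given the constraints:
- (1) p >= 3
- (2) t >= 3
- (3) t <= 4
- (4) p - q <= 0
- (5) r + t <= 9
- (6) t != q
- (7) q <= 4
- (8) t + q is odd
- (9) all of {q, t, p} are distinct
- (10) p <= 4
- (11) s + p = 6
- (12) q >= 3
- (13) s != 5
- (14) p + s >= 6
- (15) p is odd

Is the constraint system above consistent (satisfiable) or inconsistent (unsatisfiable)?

Constraints 1, 2, 3, 7, 10, and 12 confine each of q, t, p to the 2 values {3, 4}.
Constraint 9 requires all 3 of them to be distinct, but only 2 values are available — impossible by the pigeonhole principle.

Unsatisfiable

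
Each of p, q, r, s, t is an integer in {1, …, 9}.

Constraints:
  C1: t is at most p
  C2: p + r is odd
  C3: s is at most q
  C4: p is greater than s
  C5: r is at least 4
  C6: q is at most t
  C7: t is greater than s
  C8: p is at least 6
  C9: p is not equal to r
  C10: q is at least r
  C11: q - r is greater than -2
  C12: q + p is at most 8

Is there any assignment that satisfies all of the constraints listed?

Unsatisfiable

From constraints 5 and 10: q ≥ r ≥ 4. From constraint 8: p ≥ 6. Hence q + p ≥ 10. But constraint 12 requires q + p ≤ 8, and 8 < 10. Contradiction.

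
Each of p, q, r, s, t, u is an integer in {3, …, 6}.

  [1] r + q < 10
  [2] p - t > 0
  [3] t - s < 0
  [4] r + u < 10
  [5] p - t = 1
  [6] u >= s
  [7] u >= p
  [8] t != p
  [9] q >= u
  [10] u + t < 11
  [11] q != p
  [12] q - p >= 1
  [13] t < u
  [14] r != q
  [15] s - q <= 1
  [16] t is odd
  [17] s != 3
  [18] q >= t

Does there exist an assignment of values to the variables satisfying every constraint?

Setting (p, q, r, s, t, u) = (4, 5, 3, 4, 3, 5) satisfies everything: constraint 1: r + q = 8; constraint 2: p - t = 1, and the others follow.

Satisfiable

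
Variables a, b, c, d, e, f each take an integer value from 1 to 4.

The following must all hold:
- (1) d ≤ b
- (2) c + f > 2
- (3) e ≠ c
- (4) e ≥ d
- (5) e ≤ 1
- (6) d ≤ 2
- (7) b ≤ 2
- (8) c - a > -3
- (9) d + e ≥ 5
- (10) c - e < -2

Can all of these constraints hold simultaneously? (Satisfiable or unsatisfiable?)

Unsatisfiable

From constraint 6: d ≤ 2. From constraint 5: e ≤ 1. Hence d + e ≤ 3. But constraint 9 requires d + e ≥ 5, and 5 > 3. Contradiction.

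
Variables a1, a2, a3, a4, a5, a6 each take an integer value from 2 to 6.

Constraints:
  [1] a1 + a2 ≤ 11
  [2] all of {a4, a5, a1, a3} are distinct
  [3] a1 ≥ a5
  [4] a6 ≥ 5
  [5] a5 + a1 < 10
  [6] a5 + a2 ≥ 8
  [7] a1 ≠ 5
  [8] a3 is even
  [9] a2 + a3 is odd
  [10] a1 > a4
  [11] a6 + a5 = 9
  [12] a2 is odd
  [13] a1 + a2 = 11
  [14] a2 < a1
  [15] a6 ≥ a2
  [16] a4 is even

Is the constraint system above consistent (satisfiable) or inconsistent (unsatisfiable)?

Satisfiable

The assignment a1 = 6, a2 = 5, a3 = 4, a4 = 2, a5 = 3, a6 = 6 works:
  constraint 1 holds since a1 + a2 = 11.
  constraint 5 holds since a5 + a1 = 9.
  constraint 6 holds since a5 + a2 = 8.
The rest check out directly.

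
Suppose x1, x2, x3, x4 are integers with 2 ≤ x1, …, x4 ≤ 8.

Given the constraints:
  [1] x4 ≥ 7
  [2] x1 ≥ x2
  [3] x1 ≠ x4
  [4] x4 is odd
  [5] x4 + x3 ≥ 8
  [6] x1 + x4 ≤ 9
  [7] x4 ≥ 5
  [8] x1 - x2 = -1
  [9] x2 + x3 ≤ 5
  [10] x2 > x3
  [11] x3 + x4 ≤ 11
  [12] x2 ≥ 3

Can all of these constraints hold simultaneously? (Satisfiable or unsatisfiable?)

Unsatisfiable

From constraints 2 and 12: x1 ≥ x2 ≥ 3. From constraint 1: x4 ≥ 7. Hence x1 + x4 ≥ 10. But constraint 6 requires x1 + x4 ≤ 9, and 9 < 10. Contradiction.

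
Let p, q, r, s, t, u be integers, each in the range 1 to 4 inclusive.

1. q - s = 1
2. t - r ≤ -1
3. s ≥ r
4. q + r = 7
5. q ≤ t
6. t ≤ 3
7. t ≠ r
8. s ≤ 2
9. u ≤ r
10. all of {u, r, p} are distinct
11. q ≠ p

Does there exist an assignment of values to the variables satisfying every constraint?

Unsatisfiable

From constraints 5 and 6: q ≤ t ≤ 3. From constraints 3 and 8: r ≤ s ≤ 2. Hence q + r ≤ 5. But constraint 4 requires q + r = 7, and 7 > 5. Contradiction.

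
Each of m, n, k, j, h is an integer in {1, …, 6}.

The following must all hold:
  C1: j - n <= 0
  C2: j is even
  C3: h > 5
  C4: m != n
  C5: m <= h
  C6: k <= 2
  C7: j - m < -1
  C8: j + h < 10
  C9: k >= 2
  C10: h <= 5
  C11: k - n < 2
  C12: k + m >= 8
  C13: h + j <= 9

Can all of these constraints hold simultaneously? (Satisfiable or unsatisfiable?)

From constraint 6: k ≤ 2. From constraints 5 and 10: m ≤ h ≤ 5. Hence k + m ≤ 7. But constraint 12 requires k + m ≥ 8, and 8 > 7. Contradiction.

Unsatisfiable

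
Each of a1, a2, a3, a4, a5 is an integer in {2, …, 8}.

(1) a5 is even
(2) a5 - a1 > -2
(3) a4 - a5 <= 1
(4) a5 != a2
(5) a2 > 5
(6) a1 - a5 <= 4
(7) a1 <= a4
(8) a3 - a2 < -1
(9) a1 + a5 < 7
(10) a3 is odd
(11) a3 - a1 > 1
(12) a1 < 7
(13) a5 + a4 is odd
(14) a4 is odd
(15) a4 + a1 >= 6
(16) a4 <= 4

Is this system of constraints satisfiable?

Satisfiable

Setting (a1, a2, a3, a4, a5) = (3, 8, 5, 3, 2) satisfies everything: constraint 2: a5 - a1 = -1; constraint 3: a4 - a5 = 1; constraint 6: a1 - a5 = 1, and the others follow.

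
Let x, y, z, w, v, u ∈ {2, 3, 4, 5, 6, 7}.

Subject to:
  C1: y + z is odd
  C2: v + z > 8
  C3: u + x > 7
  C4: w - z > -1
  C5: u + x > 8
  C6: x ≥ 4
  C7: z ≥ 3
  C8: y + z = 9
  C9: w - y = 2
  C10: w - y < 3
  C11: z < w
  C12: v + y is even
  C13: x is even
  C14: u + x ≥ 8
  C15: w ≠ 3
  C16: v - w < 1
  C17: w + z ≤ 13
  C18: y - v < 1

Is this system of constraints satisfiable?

Satisfiable

Take x = 6, y = 4, z = 5, w = 6, v = 4, u = 3. Then constraint 2: v + z = 9; constraint 3: u + x = 9, and every other listed constraint is also met.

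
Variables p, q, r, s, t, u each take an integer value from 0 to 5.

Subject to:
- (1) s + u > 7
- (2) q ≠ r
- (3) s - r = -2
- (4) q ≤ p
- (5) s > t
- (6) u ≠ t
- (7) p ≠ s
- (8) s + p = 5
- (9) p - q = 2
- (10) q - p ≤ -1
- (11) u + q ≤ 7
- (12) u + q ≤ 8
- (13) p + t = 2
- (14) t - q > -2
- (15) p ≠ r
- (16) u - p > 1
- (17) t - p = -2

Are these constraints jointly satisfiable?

Satisfiable

Setting (p, q, r, s, t, u) = (2, 0, 5, 3, 0, 5) satisfies everything: constraint 1: s + u = 8; constraint 3: s - r = -2, and the others follow.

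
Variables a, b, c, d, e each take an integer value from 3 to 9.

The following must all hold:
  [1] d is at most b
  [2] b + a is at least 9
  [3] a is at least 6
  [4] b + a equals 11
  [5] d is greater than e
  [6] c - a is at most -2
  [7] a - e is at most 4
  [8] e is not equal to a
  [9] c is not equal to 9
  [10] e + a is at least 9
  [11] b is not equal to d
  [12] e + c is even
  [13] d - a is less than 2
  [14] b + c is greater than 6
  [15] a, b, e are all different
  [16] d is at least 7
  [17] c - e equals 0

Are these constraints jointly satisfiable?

Unsatisfiable

From constraints 1 and 16: b ≥ d ≥ 7. From constraint 3: a ≥ 6. Hence b + a ≥ 13. But constraint 4 requires b + a = 11, and 11 < 13. Contradiction.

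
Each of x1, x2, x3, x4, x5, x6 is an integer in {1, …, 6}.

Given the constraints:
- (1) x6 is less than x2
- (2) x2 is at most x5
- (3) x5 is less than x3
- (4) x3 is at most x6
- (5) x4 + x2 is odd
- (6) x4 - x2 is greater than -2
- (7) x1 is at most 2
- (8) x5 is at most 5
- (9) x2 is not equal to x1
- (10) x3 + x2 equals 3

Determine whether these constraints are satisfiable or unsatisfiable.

Constraints 1, 2, 3, and 4 give x6 < x2, x2 ≤ x5, x5 < x3, x3 ≤ x6. Chaining: x6 < x2 ≤ x5 < x3 ≤ x6, which forces x6 < x6 — impossible.

Unsatisfiable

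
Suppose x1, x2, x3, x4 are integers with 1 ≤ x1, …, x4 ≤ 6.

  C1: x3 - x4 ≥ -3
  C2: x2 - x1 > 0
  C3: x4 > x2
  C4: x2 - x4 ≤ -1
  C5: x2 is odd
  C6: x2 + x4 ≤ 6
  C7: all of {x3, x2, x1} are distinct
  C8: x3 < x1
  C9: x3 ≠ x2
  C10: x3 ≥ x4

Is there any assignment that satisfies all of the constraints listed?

Unsatisfiable

Constraints 2, 4, 8, and 10 give x1 < x2, x2 < x4, x4 ≤ x3, x3 < x1. Chaining: x1 < x2 < x4 ≤ x3 < x1, which forces x1 < x1 — impossible.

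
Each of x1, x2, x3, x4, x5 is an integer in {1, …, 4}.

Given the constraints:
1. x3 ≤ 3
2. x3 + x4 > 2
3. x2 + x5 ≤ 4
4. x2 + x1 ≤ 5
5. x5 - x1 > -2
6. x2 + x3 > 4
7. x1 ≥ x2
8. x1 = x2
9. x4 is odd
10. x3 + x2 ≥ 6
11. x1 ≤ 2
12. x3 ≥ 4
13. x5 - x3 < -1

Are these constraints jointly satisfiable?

From constraint 1: x3 ≤ 3. From constraints 7 and 11: x2 ≤ x1 ≤ 2. Hence x3 + x2 ≤ 5. But constraint 10 requires x3 + x2 ≥ 6, and 6 > 5. Contradiction.

Unsatisfiable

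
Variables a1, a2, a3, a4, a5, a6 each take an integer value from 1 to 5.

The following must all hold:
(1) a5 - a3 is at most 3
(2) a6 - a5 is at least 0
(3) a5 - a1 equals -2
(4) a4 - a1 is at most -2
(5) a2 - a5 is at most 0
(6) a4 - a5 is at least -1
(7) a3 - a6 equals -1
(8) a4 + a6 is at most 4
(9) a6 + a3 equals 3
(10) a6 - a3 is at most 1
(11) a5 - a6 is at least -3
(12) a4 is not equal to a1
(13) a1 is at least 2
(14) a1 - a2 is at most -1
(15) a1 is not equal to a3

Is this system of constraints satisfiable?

Unsatisfiable

Constraints 4, 5, 6, and 14 give a4 − a5 ≥ -1, a5 − a2 ≥ 0, a2 − a1 ≥ 1, a1 − a4 ≥ 2.
Adding all 4 inequalities: the left sides telescope to 0, and the right sides sum to (-1) + 0 + 1 + 2 = 2. So 0 ≥ 2, which is false.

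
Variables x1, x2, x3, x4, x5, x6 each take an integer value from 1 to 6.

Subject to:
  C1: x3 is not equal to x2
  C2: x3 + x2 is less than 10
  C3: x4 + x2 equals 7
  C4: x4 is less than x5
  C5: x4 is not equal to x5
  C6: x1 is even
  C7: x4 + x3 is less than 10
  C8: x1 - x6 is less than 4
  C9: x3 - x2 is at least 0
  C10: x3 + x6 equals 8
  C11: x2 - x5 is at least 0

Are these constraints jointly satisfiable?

Satisfiable

Take x1 = 4, x2 = 4, x3 = 5, x4 = 3, x5 = 4, x6 = 3. Then constraint 2: x3 + x2 = 9; constraint 3: x4 + x2 = 7, and every other listed constraint is also met.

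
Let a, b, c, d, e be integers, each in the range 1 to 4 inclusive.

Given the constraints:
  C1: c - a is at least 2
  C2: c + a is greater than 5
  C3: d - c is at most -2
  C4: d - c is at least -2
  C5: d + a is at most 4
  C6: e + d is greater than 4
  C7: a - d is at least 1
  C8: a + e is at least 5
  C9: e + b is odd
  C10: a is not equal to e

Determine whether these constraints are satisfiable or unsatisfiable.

Unsatisfiable

Constraints 1, 4, and 7 give d − c ≥ -2, c − a ≥ 2, a − d ≥ 1.
Adding all 3 inequalities: the left sides telescope to 0, and the right sides sum to (-2) + 2 + 1 = 1. So 0 ≥ 1, which is false.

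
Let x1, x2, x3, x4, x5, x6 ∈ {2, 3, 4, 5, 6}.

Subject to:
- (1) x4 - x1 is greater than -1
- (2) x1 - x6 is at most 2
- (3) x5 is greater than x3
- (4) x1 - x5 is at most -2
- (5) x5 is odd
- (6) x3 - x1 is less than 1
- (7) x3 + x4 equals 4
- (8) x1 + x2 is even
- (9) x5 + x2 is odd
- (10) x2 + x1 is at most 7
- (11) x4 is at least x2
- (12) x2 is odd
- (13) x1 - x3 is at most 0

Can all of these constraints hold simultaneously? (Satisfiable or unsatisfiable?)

Constraint 5 makes x5 odd and constraint 12 makes x2 odd, so x5 + x2 must be even. Constraint 9 says x5 + x2 is odd — contradiction.

Unsatisfiable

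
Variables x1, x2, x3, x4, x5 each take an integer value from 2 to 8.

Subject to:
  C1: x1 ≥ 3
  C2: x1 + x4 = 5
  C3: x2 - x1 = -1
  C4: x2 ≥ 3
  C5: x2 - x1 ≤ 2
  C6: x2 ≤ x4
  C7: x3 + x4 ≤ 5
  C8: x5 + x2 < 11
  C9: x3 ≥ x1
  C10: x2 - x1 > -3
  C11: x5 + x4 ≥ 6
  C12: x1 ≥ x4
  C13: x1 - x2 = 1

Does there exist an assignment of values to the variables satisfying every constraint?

From constraints 1 and 9: x3 ≥ x1 ≥ 3. From constraints 4 and 6: x4 ≥ x2 ≥ 3. Hence x3 + x4 ≥ 6. But constraint 7 requires x3 + x4 ≤ 5, and 5 < 6. Contradiction.

Unsatisfiable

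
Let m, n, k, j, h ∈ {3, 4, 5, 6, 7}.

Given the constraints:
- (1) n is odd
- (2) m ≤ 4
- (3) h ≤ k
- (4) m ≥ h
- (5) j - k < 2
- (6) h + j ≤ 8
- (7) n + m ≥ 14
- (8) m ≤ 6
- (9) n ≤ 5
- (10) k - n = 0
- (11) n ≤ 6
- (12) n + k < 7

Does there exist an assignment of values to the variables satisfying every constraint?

From constraint 11: n ≤ 6. From constraint 8: m ≤ 6. Hence n + m ≤ 12. But constraint 7 requires n + m ≥ 14, and 14 > 12. Contradiction.

Unsatisfiable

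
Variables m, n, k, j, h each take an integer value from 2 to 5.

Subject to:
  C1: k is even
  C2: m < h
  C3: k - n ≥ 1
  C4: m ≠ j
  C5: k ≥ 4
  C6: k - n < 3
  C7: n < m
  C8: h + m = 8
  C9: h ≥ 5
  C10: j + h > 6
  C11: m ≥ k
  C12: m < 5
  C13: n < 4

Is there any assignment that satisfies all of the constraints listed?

Unsatisfiable

From constraint 9: h ≥ 5. From constraints 5 and 11: m ≥ k ≥ 4. Hence h + m ≥ 9. But constraint 8 requires h + m = 8, and 8 < 9. Contradiction.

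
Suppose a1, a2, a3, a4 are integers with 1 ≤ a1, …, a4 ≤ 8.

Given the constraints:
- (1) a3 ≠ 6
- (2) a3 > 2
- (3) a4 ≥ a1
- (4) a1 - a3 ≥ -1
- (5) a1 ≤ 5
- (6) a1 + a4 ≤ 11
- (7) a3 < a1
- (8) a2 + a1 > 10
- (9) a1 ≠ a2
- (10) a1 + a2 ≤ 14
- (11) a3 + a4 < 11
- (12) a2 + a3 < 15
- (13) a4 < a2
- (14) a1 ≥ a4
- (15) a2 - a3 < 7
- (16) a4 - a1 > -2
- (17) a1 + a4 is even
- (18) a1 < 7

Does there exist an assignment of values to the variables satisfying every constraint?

Setting (a1, a2, a3, a4) = (5, 8, 4, 5) satisfies everything: constraint 4: a1 - a3 = 1; constraint 6: a1 + a4 = 10, and the others follow.

Satisfiable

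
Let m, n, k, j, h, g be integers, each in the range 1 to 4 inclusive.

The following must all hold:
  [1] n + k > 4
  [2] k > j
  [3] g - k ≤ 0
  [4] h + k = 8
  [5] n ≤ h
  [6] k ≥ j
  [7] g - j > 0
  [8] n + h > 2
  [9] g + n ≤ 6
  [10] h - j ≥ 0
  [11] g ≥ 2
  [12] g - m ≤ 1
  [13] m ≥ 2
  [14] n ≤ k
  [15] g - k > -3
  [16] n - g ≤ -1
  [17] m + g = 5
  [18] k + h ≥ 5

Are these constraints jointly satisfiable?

One satisfying assignment is m = 2, n = 1, k = 4, j = 2, h = 4, g = 3.
For the less obvious constraints — constraint 1: n + k = 5; constraint 3: g - k = -1; constraint 4: h + k = 8 — and the others hold by inspection.

Satisfiable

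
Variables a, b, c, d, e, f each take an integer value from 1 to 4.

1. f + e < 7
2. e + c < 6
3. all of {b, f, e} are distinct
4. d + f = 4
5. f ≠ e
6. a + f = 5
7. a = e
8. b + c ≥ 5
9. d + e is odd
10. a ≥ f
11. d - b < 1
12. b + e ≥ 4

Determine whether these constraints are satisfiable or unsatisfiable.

Satisfiable

Setting (a, b, c, d, e, f) = (3, 4, 1, 2, 3, 2) satisfies everything: constraint 1: f + e = 5; constraint 2: e + c = 4; constraint 4: d + f = 4, and the others follow.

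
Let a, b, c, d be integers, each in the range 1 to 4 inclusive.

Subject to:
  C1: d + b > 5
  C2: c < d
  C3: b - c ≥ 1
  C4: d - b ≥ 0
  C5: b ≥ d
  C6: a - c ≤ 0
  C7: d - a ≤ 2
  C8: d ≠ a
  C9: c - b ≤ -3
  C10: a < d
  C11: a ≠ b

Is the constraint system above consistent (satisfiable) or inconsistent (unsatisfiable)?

Unsatisfiable

Constraints 4, 6, 7, and 9 give c − a ≥ 0, a − d ≥ -2, d − b ≥ 0, b − c ≥ 3.
Adding all 4 inequalities: the left sides telescope to 0, and the right sides sum to 0 + (-2) + 0 + 3 = 1. So 0 ≥ 1, which is false.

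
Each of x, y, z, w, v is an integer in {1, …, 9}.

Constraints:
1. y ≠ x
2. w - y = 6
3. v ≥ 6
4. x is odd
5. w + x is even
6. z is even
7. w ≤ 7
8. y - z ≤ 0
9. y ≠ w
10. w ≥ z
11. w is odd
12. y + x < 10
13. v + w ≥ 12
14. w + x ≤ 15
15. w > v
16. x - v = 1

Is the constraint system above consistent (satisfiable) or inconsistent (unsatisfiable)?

Setting (x, y, z, w, v) = (7, 1, 4, 7, 6) satisfies everything: constraint 2: w - y = 6; constraint 8: y - z = -3, and the others follow.

Satisfiable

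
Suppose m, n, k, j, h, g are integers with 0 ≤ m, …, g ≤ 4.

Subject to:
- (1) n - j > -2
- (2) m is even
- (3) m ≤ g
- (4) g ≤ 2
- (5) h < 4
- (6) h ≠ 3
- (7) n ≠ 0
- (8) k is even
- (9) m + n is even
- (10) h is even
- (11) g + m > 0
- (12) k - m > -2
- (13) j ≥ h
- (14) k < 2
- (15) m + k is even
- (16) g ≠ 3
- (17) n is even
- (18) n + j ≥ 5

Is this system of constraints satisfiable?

The assignment m = 0, n = 2, k = 0, j = 3, h = 0, g = 2 works:
  constraint 1 holds since n - j = -1.
  constraint 11 holds since g + m = 2.
The rest check out directly.

Satisfiable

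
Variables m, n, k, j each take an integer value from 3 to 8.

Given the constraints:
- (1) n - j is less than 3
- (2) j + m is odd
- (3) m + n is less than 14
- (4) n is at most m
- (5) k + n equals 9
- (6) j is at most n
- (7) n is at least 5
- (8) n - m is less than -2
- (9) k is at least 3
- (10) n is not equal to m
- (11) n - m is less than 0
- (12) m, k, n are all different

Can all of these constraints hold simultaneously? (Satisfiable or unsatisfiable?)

Satisfiable

The assignment m = 8, n = 5, k = 4, j = 5 works:
  constraint 1 holds since n - j = 0.
  constraint 3 holds since m + n = 13.
The rest check out directly.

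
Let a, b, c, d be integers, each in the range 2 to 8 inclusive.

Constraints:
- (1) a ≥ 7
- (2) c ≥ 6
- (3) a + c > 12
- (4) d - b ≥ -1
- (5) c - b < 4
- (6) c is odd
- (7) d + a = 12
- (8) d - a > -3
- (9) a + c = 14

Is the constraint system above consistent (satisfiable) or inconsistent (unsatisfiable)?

Try a = 7, b = 6, c = 7, d = 5.
Check constraint 3: a + c = 14; constraint 4: d - b = -1; constraint 5: c - b = 1. The remaining constraints are straightforward to verify.

Satisfiable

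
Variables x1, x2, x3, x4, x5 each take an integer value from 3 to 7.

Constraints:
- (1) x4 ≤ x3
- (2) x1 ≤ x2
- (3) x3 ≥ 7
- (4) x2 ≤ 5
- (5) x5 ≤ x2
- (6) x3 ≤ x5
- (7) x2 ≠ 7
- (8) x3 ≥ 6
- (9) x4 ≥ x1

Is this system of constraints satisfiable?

From constraints 6 and 8: x5 ≥ x3 and x3 ≥ 6, so x5 ≥ 6. From constraints 4 and 5: x5 ≤ x2 and x2 ≤ 5, so x5 ≤ 5. But 5 < 6, so no value of x5 works.

Unsatisfiable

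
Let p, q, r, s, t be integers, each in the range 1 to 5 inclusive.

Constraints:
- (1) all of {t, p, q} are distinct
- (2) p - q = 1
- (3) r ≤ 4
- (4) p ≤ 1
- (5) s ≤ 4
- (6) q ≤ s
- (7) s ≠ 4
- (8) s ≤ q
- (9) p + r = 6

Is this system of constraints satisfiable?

From constraint 4: p ≤ 1. From constraint 3: r ≤ 4. Hence p + r ≤ 5. But constraint 9 requires p + r = 6, and 6 > 5. Contradiction.

Unsatisfiable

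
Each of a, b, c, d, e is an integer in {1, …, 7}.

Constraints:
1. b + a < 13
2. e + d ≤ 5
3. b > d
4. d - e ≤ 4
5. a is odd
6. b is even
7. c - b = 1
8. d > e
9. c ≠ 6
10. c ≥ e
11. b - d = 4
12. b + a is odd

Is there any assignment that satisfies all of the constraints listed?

Try a = 5, b = 6, c = 7, d = 2, e = 1.
Check constraint 1: b + a = 11; constraint 2: e + d = 3; constraint 4: d - e = 1. The remaining constraints are straightforward to verify.

Satisfiable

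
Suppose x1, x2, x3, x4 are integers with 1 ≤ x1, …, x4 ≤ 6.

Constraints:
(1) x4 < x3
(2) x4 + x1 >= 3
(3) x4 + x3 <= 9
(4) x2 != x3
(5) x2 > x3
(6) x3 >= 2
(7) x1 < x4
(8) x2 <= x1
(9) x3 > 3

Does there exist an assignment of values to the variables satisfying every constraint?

Constraints 1, 5, 7, and 8 give x1 < x4, x4 < x3, x3 < x2, x2 ≤ x1. Chaining: x1 < x4 < x3 < x2 ≤ x1, which forces x1 < x1 — impossible.

Unsatisfiable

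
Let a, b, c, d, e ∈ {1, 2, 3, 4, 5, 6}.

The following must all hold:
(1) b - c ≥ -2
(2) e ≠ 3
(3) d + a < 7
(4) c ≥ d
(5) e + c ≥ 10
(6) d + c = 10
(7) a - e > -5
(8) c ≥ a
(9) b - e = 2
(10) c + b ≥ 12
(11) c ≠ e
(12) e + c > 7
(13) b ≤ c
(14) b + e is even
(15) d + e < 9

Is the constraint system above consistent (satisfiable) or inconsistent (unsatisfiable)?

Try a = 1, b = 6, c = 6, d = 4, e = 4.
Check constraint 1: b - c = 0; constraint 3: d + a = 5. The remaining constraints are straightforward to verify.

Satisfiable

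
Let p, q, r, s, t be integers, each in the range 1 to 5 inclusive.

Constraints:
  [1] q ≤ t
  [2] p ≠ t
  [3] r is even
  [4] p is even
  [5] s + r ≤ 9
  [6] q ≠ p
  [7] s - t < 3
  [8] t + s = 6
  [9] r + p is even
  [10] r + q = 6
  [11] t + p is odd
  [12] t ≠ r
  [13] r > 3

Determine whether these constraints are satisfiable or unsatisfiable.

Satisfiable

The assignment p = 4, q = 2, r = 4, s = 3, t = 3 works:
  constraint 5 holds since s + r = 7.
  constraint 7 holds since s - t = 0.
  constraint 8 holds since t + s = 6.
The rest check out directly.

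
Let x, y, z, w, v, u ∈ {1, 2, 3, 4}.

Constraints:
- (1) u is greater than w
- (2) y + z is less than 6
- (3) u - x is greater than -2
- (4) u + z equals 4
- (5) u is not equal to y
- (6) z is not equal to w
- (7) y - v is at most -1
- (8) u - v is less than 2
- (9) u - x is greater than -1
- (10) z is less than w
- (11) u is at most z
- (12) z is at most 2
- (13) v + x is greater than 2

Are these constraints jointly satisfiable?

Unsatisfiable

Constraints 1, 10, and 11 give z < w, w < u, u ≤ z. Chaining: z < w < u ≤ z, which forces z < z — impossible.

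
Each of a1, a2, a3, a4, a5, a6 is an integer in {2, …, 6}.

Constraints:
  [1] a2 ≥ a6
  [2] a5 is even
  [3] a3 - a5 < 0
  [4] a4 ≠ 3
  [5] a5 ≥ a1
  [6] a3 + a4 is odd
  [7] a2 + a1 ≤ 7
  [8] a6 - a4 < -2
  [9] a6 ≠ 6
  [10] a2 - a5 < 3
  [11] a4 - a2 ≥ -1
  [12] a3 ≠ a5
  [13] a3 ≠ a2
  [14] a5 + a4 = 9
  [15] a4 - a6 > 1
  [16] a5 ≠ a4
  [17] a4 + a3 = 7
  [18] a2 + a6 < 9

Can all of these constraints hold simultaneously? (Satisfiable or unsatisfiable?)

Try a1 = 3, a2 = 4, a3 = 2, a4 = 5, a5 = 4, a6 = 2.
Check constraint 3: a3 - a5 = -2; constraint 7: a2 + a1 = 7. The remaining constraints are straightforward to verify.

Satisfiable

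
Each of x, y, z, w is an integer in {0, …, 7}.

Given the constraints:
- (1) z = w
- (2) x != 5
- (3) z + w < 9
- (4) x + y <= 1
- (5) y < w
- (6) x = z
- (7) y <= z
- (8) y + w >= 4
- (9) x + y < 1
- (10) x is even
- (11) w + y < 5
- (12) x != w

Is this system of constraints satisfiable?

From constraints 1 and 6, x = z = w, so x = w. But constraint 12 says x ≠ w. Contradiction.

Unsatisfiable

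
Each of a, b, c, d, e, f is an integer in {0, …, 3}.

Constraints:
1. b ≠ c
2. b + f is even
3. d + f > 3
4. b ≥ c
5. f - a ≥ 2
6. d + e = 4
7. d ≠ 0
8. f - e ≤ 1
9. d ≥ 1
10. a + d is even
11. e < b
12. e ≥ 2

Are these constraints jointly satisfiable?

Satisfiable

Try a = 0, b = 3, c = 1, d = 2, e = 2, f = 3.
Check constraint 3: d + f = 5; constraint 5: f - a = 3. The remaining constraints are straightforward to verify.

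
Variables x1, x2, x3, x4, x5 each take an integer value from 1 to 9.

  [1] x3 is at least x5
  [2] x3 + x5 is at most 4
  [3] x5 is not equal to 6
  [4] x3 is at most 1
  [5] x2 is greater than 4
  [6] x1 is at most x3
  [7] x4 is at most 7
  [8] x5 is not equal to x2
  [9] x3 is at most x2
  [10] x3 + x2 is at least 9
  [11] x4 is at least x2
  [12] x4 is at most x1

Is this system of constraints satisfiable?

From constraint 4: x3 ≤ 1. From constraints 7 and 11: x2 ≤ x4 ≤ 7. Hence x3 + x2 ≤ 8. But constraint 10 requires x3 + x2 ≥ 9, and 9 > 8. Contradiction.

Unsatisfiable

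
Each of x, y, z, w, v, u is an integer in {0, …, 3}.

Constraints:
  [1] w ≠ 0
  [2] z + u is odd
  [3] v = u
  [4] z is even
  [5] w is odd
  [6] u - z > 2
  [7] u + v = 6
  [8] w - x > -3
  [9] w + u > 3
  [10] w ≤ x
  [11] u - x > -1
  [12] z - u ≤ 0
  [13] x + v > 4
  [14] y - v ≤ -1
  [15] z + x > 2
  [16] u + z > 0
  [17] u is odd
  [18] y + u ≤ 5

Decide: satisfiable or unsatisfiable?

The assignment x = 3, y = 0, z = 0, w = 1, v = 3, u = 3 works:
  constraint 6 holds since u - z = 3.
  constraint 7 holds since u + v = 6.
  constraint 8 holds since w - x = -2.
The rest check out directly.

Satisfiable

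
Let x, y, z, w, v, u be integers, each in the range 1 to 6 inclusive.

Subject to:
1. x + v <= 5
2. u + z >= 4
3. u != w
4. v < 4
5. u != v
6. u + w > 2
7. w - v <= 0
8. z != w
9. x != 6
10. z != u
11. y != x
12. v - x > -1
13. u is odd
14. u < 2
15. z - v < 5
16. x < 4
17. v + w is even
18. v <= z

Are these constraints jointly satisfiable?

Satisfiable

Try x = 2, y = 1, z = 4, w = 2, v = 2, u = 1.
Check constraint 1: x + v = 4; constraint 2: u + z = 5. The remaining constraints are straightforward to verify.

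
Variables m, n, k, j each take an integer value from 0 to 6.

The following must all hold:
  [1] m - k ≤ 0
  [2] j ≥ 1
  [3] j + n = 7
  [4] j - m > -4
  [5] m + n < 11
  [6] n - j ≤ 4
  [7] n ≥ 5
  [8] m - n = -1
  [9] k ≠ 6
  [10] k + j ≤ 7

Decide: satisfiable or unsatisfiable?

Try m = 4, n = 5, k = 4, j = 2.
Check constraint 1: m - k = 0; constraint 3: j + n = 7. The remaining constraints are straightforward to verify.

Satisfiable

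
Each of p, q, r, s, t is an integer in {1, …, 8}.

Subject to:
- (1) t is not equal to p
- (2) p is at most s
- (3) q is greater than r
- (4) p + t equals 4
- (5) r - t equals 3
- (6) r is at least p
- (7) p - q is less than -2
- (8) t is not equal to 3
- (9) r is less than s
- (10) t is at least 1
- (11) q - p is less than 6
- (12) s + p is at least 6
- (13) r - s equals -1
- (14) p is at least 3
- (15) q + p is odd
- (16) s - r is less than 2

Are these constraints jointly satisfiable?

Satisfiable

One satisfying assignment is p = 3, q = 8, r = 4, s = 5, t = 1.
For the less obvious constraints — constraint 4: p + t = 4; constraint 5: r - t = 3; constraint 7: p - q = -5 — and the others hold by inspection.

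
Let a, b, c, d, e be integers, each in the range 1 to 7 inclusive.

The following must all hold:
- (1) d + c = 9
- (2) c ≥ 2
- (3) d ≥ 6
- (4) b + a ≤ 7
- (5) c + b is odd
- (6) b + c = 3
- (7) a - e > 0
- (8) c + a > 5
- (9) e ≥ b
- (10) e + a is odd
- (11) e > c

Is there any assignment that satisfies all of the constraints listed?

Satisfiable

Setting (a, b, c, d, e) = (6, 1, 2, 7, 5) satisfies everything: constraint 1: d + c = 9; constraint 4: b + a = 7; constraint 6: b + c = 3, and the others follow.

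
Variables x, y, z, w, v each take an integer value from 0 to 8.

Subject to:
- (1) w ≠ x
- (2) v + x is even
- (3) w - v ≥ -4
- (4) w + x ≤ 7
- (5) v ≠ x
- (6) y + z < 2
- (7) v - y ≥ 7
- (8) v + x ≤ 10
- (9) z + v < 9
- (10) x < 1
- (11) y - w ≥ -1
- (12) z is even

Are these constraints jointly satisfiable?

Constraints 3, 7, and 11 give w − v ≥ -4, v − y ≥ 7, y − w ≥ -1.
Adding all 3 inequalities: the left sides telescope to 0, and the right sides sum to (-4) + 7 + (-1) = 2. So 0 ≥ 2, which is false.

Unsatisfiable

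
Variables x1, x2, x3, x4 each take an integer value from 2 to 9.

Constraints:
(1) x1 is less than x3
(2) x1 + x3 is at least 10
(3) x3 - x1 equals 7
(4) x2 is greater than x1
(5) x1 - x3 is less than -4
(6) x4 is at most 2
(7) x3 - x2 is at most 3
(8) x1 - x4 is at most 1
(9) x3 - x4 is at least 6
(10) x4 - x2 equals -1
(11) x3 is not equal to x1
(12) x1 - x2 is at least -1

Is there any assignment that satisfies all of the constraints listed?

Unsatisfiable

Constraints 7, 8, 9, and 12 give x4 − x1 ≥ -1, x1 − x2 ≥ -1, x2 − x3 ≥ -3, x3 − x4 ≥ 6.
Adding all 4 inequalities: the left sides telescope to 0, and the right sides sum to (-1) + (-1) + (-3) + 6 = 1. So 0 ≥ 1, which is false.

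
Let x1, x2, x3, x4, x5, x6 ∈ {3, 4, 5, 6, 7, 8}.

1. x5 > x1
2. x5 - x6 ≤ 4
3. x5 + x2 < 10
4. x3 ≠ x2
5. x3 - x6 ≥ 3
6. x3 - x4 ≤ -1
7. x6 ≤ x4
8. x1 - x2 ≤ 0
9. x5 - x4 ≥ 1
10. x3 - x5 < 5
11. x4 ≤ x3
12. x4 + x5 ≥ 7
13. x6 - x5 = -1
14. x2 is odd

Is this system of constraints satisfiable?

Constraints 2, 5, 6, and 9 give x5 − x4 ≥ 1, x4 − x3 ≥ 1, x3 − x6 ≥ 3, x6 − x5 ≥ -4.
Adding all 4 inequalities: the left sides telescope to 0, and the right sides sum to 1 + 1 + 3 + (-4) = 1. So 0 ≥ 1, which is false.

Unsatisfiable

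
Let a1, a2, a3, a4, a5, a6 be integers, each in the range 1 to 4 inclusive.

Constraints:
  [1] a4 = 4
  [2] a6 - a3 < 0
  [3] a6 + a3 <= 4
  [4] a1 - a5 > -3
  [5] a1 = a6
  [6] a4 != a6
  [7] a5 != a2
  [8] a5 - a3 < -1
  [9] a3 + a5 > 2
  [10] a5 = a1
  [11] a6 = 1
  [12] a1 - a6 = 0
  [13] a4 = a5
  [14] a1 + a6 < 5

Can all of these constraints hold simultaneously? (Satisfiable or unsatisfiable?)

Constraint 1 fixes a4 = 4 and constraint 11 fixes a6 = 1. Constraints 5, 10, and 13 give a4 = a5 = a1 = a6, so a4 = a6. But 4 ≠ 1 — contradiction.

Unsatisfiable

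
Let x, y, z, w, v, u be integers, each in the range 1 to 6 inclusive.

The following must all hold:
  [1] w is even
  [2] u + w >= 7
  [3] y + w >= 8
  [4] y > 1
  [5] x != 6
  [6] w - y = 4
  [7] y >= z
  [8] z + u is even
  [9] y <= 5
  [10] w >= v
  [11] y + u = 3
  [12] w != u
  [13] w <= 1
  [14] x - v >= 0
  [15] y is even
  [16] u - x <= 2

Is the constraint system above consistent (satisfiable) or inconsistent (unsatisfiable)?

From constraint 9: y ≤ 5. From constraint 13: w ≤ 1. Hence y + w ≤ 6. But constraint 3 requires y + w ≥ 8, and 8 > 6. Contradiction.

Unsatisfiable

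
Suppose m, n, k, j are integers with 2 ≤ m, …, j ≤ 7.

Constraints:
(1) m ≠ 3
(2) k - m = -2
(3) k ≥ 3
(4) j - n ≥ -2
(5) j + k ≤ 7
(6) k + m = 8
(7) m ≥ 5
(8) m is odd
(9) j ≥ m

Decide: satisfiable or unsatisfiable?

Unsatisfiable

From constraints 7 and 9: j ≥ m ≥ 5. From constraint 3: k ≥ 3. Hence j + k ≥ 8. But constraint 5 requires j + k ≤ 7, and 7 < 8. Contradiction.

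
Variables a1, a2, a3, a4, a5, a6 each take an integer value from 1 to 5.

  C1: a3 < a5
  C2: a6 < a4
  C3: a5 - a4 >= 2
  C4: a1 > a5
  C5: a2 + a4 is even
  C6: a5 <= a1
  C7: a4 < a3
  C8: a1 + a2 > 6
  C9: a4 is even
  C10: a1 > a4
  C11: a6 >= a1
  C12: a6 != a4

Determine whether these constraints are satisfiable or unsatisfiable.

Constraints 1, 2, 4, 7, and 11 give a4 < a3, a3 < a5, a5 < a1, a1 ≤ a6, a6 < a4. Chaining: a4 < a3 < a5 < a1 ≤ a6 < a4, which forces a4 < a4 — impossible.

Unsatisfiable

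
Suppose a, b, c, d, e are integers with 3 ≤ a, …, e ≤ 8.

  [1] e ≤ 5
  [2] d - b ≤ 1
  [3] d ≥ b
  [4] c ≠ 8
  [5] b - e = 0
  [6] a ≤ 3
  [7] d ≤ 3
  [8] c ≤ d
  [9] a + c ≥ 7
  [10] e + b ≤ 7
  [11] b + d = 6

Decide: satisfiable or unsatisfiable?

Unsatisfiable

From constraint 6: a ≤ 3. From constraints 7 and 8: c ≤ d ≤ 3. Hence a + c ≤ 6. But constraint 9 requires a + c ≥ 7, and 7 > 6. Contradiction.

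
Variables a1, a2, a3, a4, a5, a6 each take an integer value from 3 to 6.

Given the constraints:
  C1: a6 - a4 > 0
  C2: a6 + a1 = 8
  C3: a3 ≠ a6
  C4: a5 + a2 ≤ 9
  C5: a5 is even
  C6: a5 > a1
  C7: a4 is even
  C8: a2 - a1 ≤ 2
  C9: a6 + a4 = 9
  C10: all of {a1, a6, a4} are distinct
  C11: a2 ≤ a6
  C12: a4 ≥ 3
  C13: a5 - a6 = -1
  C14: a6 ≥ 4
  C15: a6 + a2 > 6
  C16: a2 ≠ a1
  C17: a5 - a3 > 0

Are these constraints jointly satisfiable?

Satisfiable

Take a1 = 3, a2 = 4, a3 = 3, a4 = 4, a5 = 4, a6 = 5. Then constraint 1: a6 - a4 = 1; constraint 2: a6 + a1 = 8, and every other listed constraint is also met.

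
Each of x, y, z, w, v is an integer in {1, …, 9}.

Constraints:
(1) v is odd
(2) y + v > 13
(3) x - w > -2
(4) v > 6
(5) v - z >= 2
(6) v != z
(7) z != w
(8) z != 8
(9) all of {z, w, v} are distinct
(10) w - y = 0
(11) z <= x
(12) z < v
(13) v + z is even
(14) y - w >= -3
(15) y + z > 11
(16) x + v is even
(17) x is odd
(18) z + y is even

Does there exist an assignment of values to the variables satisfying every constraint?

Satisfiable

Take x = 9, y = 9, z = 3, w = 9, v = 7. Then constraint 2: y + v = 16; constraint 3: x - w = 0, and every other listed constraint is also met.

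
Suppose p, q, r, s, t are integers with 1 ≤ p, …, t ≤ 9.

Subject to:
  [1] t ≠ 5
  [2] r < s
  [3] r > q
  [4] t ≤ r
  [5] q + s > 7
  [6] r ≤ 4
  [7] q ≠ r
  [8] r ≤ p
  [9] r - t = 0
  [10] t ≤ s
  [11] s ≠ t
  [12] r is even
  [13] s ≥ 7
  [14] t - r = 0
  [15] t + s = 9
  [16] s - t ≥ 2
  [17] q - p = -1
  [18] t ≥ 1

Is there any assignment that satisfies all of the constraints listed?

Satisfiable

The assignment p = 2, q = 1, r = 2, s = 7, t = 2 works:
  constraint 5 holds since q + s = 8.
  constraint 9 holds since r - t = 0.
The rest check out directly.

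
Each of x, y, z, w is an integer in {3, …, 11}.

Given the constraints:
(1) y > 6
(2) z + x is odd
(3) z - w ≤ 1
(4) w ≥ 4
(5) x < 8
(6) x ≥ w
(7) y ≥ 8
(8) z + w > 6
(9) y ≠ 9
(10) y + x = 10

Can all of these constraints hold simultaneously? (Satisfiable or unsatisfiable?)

Unsatisfiable

From constraint 7: y ≥ 8. From constraints 4 and 6: x ≥ w ≥ 4. Hence y + x ≥ 12. But constraint 10 requires y + x = 10, and 10 < 12. Contradiction.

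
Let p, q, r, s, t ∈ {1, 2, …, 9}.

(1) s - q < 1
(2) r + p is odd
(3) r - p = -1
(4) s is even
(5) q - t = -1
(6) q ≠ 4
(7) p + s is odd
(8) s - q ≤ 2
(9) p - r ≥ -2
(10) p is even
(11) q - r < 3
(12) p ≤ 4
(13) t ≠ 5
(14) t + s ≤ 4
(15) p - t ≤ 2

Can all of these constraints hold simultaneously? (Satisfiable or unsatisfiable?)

Constraint 10 makes p even and constraint 4 makes s even, so p + s must be even. Constraint 7 says p + s is odd — contradiction.

Unsatisfiable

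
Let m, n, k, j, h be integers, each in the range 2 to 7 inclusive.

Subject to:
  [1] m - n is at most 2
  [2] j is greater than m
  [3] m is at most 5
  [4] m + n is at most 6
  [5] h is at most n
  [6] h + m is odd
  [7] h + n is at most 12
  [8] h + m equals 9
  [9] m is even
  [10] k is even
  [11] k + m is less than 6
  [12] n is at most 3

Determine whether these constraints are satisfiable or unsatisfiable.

From constraints 5 and 12: h ≤ n ≤ 3. From constraint 3: m ≤ 5. Hence h + m ≤ 8. But constraint 8 requires h + m = 9, and 9 > 8. Contradiction.

Unsatisfiable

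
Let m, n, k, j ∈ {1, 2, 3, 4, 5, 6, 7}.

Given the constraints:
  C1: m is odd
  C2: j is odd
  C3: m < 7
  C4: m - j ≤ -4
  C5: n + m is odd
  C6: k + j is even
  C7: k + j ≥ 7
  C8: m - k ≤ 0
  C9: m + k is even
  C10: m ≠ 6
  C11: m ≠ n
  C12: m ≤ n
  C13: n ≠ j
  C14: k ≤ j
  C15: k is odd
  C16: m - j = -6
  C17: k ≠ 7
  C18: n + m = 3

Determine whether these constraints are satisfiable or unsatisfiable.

Satisfiable

Take m = 1, n = 2, k = 1, j = 7. Then constraint 4: m - j = -6; constraint 7: k + j = 8, and every other listed constraint is also met.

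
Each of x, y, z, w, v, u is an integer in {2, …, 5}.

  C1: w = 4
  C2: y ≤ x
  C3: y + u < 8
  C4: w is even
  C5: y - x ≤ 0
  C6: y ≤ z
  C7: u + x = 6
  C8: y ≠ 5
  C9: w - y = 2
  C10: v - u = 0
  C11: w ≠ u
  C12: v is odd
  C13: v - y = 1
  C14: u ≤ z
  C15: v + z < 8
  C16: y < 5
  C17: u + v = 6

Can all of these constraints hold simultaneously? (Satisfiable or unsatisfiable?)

Satisfiable

Try x = 3, y = 2, z = 4, w = 4, v = 3, u = 3.
Check constraint 3: y + u = 5; constraint 5: y - x = -1; constraint 7: u + x = 6. The remaining constraints are straightforward to verify.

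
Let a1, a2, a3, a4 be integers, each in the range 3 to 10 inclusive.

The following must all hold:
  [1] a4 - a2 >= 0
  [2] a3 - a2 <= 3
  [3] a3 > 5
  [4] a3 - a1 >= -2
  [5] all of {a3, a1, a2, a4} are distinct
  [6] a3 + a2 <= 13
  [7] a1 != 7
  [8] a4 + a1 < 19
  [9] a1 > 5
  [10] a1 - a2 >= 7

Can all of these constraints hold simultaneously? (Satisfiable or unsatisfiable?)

Constraints 2, 4, and 10 give a2 − a3 ≥ -3, a3 − a1 ≥ -2, a1 − a2 ≥ 7.
Adding all 3 inequalities: the left sides telescope to 0, and the right sides sum to (-3) + (-2) + 7 = 2. So 0 ≥ 2, which is false.

Unsatisfiable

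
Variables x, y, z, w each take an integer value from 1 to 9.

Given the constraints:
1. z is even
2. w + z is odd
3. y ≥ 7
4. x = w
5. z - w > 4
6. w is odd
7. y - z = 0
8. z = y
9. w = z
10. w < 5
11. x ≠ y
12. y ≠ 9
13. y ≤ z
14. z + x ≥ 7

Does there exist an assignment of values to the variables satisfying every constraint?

From constraints 4, 8, and 9, x = w = z = y, so x = y. But constraint 11 says x ≠ y. Contradiction.

Unsatisfiable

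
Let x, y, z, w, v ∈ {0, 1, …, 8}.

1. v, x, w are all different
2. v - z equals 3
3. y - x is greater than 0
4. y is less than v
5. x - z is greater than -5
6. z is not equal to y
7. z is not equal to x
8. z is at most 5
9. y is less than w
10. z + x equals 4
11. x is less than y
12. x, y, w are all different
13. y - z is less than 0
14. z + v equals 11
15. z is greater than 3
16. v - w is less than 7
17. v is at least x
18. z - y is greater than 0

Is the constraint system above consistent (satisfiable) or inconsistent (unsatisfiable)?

Satisfiable

Try x = 0, y = 1, z = 4, w = 3, v = 7.
Check constraint 2: v - z = 3; constraint 3: y - x = 1. The remaining constraints are straightforward to verify.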